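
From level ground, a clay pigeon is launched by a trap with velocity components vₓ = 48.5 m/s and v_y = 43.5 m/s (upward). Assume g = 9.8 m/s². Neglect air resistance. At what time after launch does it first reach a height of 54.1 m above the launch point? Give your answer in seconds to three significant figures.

Require v_y0 t − ½ g t² = 54.1, i.e. 4.900 t² − 43.50 t + 54.1 = 0.
Quadratic formula: t = (43.50 ± √831.89) / 9.80 = (43.50 ± 28.84) / 9.80 → t = 1.496 s or 7.382 s.
The first (ascending) time is 1.496 s.

1.50 s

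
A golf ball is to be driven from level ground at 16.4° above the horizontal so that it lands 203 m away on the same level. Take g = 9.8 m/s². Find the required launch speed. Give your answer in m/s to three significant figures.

60.6 m/s

Level-ground range: R = v₀² sin(2θ)/g, so v₀ = √(gR / sin 2θ).
v₀ = √(9.80 × 203 / sin 32.80°) = √(1989 / 0.5417) = √3672.5 = 60.60 m/s.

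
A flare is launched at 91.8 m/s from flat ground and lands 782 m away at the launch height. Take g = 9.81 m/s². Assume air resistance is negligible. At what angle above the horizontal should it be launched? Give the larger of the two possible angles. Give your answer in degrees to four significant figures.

57.23°

From R = (v₀²/g) sin 2θ: sin 2θ = 9.81 × 782 / 8427.2 = 0.9103.
2θ = 65.55° or 180° − 65.55° = 114.5°, so θ = 32.77° or 57.23°.
The larger angle is 57.23°.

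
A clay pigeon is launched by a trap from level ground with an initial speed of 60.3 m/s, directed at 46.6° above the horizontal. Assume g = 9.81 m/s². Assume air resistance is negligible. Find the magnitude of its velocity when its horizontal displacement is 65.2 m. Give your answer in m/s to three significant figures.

Resolve: vₓ = 60.30 cos 46.6° = 41.43 m/s and v_y0 = 60.30 sin 46.6° = 43.81 m/s.
x = vₓ t ⇒ t = 65.2/41.43 = 1.574 s.
Vertical velocity there: v_y = v_y0 − g t = 43.81 − 9.81 × 1.574 = 28.37 m/s.
Speed: √(vₓ² + v_y²) = √(41.43² + 28.37²) = 50.22 m/s.

50.2 m/s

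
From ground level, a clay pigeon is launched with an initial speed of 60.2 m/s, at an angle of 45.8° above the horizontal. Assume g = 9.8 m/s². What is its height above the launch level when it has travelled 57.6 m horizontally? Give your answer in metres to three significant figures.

vₓ = 60.20 cos 45.8° = 41.97 m/s; v_y0 = 60.20 sin 45.8° = 43.16 m/s.
x = vₓ t ⇒ t = 57.6/41.97 = 1.372 s.
Height: y = v_y0 t − ½ g t² = 43.16 × 1.372 − 4.900 × 1.372² = 59.23 − 9.229 = 50.00 m.

50.0 m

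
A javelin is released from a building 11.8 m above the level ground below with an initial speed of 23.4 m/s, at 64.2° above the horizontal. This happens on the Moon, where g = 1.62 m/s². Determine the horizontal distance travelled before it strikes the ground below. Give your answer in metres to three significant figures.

270 m

Components: vₓ = 23.40 cos 64.2° = 10.18 m/s, v_y0 = 23.40 sin 64.2° = 21.07 m/s.
Vertical motion (up positive, ground at y = 0): 0.8100 t² − (21.07) t − 11.8 = 0, so t = (21.07 + √(21.07² + 2·1.62·11.8)) / 1.62 = (21.07 + 21.96) / 1.62 = 26.56 s.
Horizontal distance: R = vₓ t = 10.18 × 26.56 = 270.5 m.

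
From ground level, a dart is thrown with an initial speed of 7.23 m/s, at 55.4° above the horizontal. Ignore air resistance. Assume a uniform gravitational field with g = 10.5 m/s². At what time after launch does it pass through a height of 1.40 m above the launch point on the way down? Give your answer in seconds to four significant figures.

Resolve: vₓ = 7.230 cos 55.4° = 4.106 m/s and v_y0 = 7.230 sin 55.4° = 5.951 m/s.
Set y = v_y0 t − ½ g t² = 1.40: 5.250 t² − 5.951 t + 1.40 = 0.
t = [5.951 ± √(5.951² − 2·10.5·1.40)] / 10.5 = (5.951 ± 2.453) / 10.5, so t = 0.3332 s or t = 0.8004 s.
The descending-branch root is 0.8004 s.

0.8004 s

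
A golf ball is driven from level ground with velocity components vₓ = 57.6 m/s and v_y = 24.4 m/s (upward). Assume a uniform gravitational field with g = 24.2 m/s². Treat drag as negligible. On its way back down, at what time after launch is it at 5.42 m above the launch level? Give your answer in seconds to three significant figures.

Height y(t) = 24.40 t − 12.10 t² = 5.42 gives 12.10 t² − 24.40 t + 5.42 = 0.
Quadratic formula: t = (24.40 ± √333.03) / 24.2 = (24.40 ± 18.25) / 24.2 → t = 0.2542 s or 1.762 s.
The descending-branch root is 1.762 s.

1.76 s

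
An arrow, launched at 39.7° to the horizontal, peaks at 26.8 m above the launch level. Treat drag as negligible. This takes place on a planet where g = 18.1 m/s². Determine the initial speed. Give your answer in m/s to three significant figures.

At the peak v_y = 0, so v_y0 = √(2gH) = √(2 × 18.1 × 26.8) = 31.15 m/s.
v_y0 = v₀ sin θ ⇒ v₀ = 31.15 / sin 39.7° = 48.76 m/s.

48.8 m/s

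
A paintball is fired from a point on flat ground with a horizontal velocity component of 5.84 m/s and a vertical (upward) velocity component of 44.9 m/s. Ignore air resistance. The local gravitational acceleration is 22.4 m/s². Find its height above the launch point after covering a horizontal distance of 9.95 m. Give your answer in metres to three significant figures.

x = vₓ t ⇒ t = 9.95/5.840 = 1.704 s.
Height: y = v_y0 t − ½ g t² = 44.90 × 1.704 − 11.20 × 1.704² = 76.50 − 32.51 = 43.99 m.

44.0 m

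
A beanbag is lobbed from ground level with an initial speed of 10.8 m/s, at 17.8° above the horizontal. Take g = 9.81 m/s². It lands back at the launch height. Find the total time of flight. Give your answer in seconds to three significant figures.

vₓ = 10.80 cos 17.8° = 10.28 m/s; v_y0 = 10.80 sin 17.8° = 3.302 m/s.
It returns to y = 0 when t = 2 v_y0 / g = 2(3.302)/9.81 = 0.6731 s.

0.673 s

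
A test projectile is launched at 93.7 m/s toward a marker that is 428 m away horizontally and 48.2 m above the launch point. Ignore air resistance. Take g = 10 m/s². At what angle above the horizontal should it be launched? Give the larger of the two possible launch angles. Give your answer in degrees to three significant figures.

Trajectory: y = x tanθ − g x² (1 + tan²θ)/(2v₀²). With x = 428, y = 48.2, v₀ = 93.7, g = 10.0:
104.3 tan²θ − 428 tanθ + (152.5) = 0.
tanθ = [428 ± √(428² − 4 × 104.3 × (152.5))] / (2 × 104.3) = (428 ± 345.7) / 208.6, giving tanθ = 0.3942 or 3.708.
θ = 21.52° or 74.91°; the larger is 74.91°.

74.9°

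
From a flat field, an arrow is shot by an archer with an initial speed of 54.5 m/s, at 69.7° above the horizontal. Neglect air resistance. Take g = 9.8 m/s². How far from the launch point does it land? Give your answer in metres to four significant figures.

197.2 m

Horizontal component vₓ = 54.50 cos 69.7° = 18.91 m/s; vertical v_y0 = 54.50 sin 69.7° = 51.11 m/s.
Time aloft: T = 2 v_y0 / g = 2 × 51.11 / 9.80 = 10.43 s.
Horizontal distance R = vₓ T = 18.91 × 10.43 = 197.2 m.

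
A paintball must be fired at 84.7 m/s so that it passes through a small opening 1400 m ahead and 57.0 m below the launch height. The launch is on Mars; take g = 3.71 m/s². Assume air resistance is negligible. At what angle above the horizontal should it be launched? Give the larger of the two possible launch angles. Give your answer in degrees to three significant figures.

Trajectory: y = x tanθ − g x² (1 + tan²θ)/(2v₀²). With x = 1400, y = −57.0, v₀ = 84.7, g = 3.71:
506.8 tan²θ − 1400 tanθ + (449.8) = 0.
tanθ = [1400 ± √(1400² − 4 × 506.8 × (449.8))] / (2 × 506.8) = (1400 ± 1024) / 1014, giving tanθ = 0.3711 or 2.391.
θ = 20.36° or 67.31°; the larger is 67.31°.

67.3°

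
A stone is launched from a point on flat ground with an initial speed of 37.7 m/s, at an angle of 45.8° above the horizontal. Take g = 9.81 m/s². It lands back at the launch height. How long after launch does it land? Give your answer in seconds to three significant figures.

5.51 s

Components: vₓ = 37.70 cos 45.8° = 26.28 m/s, v_y0 = 37.70 sin 45.8° = 27.03 m/s.
It returns to y = 0 when t = 2 v_y0 / g = 2(27.03)/9.81 = 5.510 s.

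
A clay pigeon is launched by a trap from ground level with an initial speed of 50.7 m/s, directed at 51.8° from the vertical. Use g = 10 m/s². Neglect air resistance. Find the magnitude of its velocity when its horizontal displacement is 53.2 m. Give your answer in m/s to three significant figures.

Resolve: vₓ = 50.70 sin 51.8° = 39.84 m/s and v_y0 = 50.70 cos 51.8° = 31.35 m/s.
At x = 53.2 m, t = x/vₓ = 53.2/39.84 = 1.335 s.
Vertical velocity there: v_y = v_y0 − g t = 31.35 − 10.0 × 1.335 = 18.00 m/s.
Speed: √(vₓ² + v_y²) = √(39.84² + 18.00²) = 43.72 m/s.

43.7 m/s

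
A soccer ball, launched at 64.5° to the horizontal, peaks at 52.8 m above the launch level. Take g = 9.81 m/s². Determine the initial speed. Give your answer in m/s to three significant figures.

At the peak v_y = 0, so v_y0 = √(2gH) = √(2 × 9.81 × 52.8) = 32.19 m/s.
v_y0 = v₀ sin θ ⇒ v₀ = 32.19 / sin 64.5° = 35.66 m/s.

35.7 m/s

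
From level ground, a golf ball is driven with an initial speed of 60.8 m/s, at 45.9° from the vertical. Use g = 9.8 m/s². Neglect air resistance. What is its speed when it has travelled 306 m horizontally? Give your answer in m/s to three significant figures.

51.0 m/s

Resolve: vₓ = 60.80 sin 45.9° = 43.66 m/s and v_y0 = 60.80 cos 45.9° = 42.31 m/s.
Time to reach x = 306 m: t = x/vₓ = 306/43.66 = 7.008 s.
Vertical velocity there: v_y = v_y0 − g t = 42.31 − 9.80 × 7.008 = −26.37 m/s.
Speed: √(vₓ² + v_y²) = √(43.66² + 26.37²) = 51.01 m/s.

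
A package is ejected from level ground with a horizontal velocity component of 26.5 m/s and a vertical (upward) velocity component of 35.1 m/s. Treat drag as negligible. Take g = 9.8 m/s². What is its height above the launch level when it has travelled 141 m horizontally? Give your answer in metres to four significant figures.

x = vₓ t ⇒ t = 141/26.50 = 5.321 s.
Height: y = v_y0 t − ½ g t² = 35.10 × 5.321 − 4.900 × 5.321² = 186.8 − 138.7 = 48.04 m.

48.04 m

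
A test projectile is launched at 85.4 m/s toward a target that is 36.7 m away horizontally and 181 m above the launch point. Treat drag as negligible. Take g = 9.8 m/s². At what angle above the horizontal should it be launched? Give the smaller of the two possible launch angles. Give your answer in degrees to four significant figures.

Trajectory: y = x tanθ − g x² (1 + tan²θ)/(2v₀²). With x = 36.7, y = 181, v₀ = 85.4, g = 9.80:
0.9049 tan²θ − 36.7 tanθ + (181.9) = 0.
tanθ = [36.7 ± √(36.7² − 4 × 0.9049 × (181.9))] / (2 × 0.9049) = (36.7 ± 26.24) / 1.810, giving tanθ = 5.780 or 34.78.
θ = 80.19° or 88.35°; the smaller is 80.19°.

80.19°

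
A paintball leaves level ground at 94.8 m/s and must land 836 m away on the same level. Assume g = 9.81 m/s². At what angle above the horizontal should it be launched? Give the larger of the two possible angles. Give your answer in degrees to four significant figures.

57.07°

R = v₀² sin 2θ / g gives sin 2θ = gR/v₀² = 9.81·836/94.8² = 0.9126.
2θ = 65.86° or 180° − 65.86° = 114.1°, so θ = 32.93° or 57.07°.
The larger angle is 57.07°.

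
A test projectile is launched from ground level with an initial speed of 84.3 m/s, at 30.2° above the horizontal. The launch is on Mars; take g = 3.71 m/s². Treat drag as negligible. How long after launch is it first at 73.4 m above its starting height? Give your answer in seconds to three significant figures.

1.89 s

Horizontal component vₓ = 84.30 cos 30.2° = 72.86 m/s; vertical v_y0 = 84.30 sin 30.2° = 42.40 m/s.
Require v_y0 t − ½ g t² = 73.4, i.e. 1.855 t² − 42.40 t + 73.4 = 0.
t = [42.40 ± √(42.40² − 2·3.71·73.4)] / 3.71 = (42.40 ± 35.41) / 3.71, so t = 1.887 s or t = 20.97 s.
The first (ascending) time is 1.887 s.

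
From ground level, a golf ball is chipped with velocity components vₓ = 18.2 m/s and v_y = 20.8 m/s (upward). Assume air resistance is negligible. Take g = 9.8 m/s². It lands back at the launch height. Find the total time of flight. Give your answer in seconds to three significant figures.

4.24 s

Landing at launch height ⇒ T = 2 v_y0 / g = 2 × 20.80 / 9.80 = 4.245 s.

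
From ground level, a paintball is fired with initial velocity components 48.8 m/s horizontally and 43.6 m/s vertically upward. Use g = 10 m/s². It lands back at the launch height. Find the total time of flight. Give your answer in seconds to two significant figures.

8.7 s

Time of flight on level ground: T = 2 v_y0 / g = 2 × 43.60 / 10.0 = 8.720 s.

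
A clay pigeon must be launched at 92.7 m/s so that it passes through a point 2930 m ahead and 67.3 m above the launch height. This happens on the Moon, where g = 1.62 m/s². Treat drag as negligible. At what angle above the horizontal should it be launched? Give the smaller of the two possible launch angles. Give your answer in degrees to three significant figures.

Trajectory: y = x tanθ − g x² (1 + tan²θ)/(2v₀²). With x = 2930, y = 67.3, v₀ = 92.7, g = 1.62:
809.2 tan²θ − 2930 tanθ + (876.5) = 0.
tanθ = [2930 ± √(2930² − 4 × 809.2 × (876.5))] / (2 × 809.2) = (2930 ± 2397) / 1618, giving tanθ = 0.3291 or 3.292.
θ = 18.21° or 73.10°; the smaller is 18.21°.

18.2°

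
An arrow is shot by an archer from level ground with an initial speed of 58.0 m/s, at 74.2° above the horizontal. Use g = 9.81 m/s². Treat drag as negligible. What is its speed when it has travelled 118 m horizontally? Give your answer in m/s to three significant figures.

Components: vₓ = 58.00 cos 74.2° = 15.79 m/s, v_y0 = 58.00 sin 74.2° = 55.81 m/s.
At x = 118 m, t = x/vₓ = 118/15.79 = 7.472 s.
Vertical velocity there: v_y = v_y0 − g t = 55.81 − 9.81 × 7.472 = −17.49 m/s.
Speed: √(vₓ² + v_y²) = √(15.79² + 17.49²) = 23.57 m/s.

23.6 m/s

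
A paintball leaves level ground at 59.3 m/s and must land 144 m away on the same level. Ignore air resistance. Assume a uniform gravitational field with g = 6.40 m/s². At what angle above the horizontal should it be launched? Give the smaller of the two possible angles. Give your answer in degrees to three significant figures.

7.60°

From R = (v₀²/g) sin 2θ: sin 2θ = 6.40 × 144 / 3516.5 = 0.2621.
2θ = 15.19° or 180° − 15.19° = 164.8°, so θ = 7.597° or 82.40°.
The smaller angle is 7.597°.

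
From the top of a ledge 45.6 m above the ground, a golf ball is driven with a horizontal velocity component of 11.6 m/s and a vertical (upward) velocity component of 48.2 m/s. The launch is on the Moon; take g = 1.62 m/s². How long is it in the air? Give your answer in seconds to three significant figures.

60.4 s

With up positive and y = 0 at the ground: y(t) = 45.6 + (48.20) t − 0.8100 t². Setting y = 0 and taking the positive root: t = [48.20 + √(48.20² + 2·1.62·45.6)] / 1.62 = (48.20 + 49.71) / 1.62 = 60.44 s.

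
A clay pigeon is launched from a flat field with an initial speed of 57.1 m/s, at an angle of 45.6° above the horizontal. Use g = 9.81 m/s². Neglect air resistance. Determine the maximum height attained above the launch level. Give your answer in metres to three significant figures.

Horizontal component vₓ = 57.10 cos 45.6° = 39.95 m/s; vertical v_y0 = 57.10 sin 45.6° = 40.80 m/s.
At the apex v_y = 0, so H = v_y0²/(2g) = 40.80²/19.62 = 84.83 m.

84.8 m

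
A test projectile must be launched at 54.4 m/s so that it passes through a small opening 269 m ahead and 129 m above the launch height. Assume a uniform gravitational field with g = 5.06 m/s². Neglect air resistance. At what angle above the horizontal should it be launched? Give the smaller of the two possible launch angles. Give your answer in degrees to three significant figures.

41.8°

Trajectory: y = x tanθ − g x² (1 + tan²θ)/(2v₀²). With x = 269, y = 129, v₀ = 54.4, g = 5.06:
61.86 tan²θ − 269 tanθ + (190.9) = 0.
tanθ = [269 ± √(269² − 4 × 61.86 × (190.9))] / (2 × 61.86) = (269 ± 158.5) / 123.7, giving tanθ = 0.8929 or 3.455.
θ = 41.76° or 73.86°; the smaller is 41.76°.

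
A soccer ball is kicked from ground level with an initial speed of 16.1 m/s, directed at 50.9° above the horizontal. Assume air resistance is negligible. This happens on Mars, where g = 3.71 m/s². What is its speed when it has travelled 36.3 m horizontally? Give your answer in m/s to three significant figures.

Components: vₓ = 16.10 cos 50.9° = 10.15 m/s, v_y0 = 16.10 sin 50.9° = 12.49 m/s.
Time to reach x = 36.3 m: t = x/vₓ = 36.3/10.15 = 3.575 s.
Vertical velocity there: v_y = v_y0 − g t = 12.49 − 3.71 × 3.575 = −0.7689 m/s.
Speed: √(vₓ² + v_y²) = √(10.15² + 0.7689²) = 10.18 m/s.

10.2 m/s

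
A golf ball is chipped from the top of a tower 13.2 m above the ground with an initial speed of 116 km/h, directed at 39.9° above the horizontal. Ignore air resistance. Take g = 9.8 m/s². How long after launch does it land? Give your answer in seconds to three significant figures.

4.78 s

Convert: 116 km/h = 116/3.6 = 32.22 m/s.
vₓ = 32.22 cos 39.9° = 24.72 m/s; v_y0 = 32.22 sin 39.9° = 20.67 m/s.
Vertical motion (up positive, ground at y = 0): 4.900 t² − (20.67) t − 13.2 = 0, so t = (20.67 + √(20.67² + 2·9.80·13.2)) / 9.80 = (20.67 + 26.19) / 9.80 = 4.782 s.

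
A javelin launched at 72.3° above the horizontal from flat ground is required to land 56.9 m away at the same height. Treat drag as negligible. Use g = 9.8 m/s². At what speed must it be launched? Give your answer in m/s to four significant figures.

Level-ground range: R = v₀² sin(2θ)/g, so v₀ = √(gR / sin 2θ).
v₀ = √(9.80 × 56.9 / sin 144.6°) = √(557.6 / 0.5793) = √962.61 = 31.03 m/s.

31.03 m/s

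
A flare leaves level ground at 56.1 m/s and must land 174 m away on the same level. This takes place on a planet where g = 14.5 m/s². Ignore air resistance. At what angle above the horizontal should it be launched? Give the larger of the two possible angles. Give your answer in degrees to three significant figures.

63.4°

R = v₀² sin 2θ / g gives sin 2θ = gR/v₀² = 14.5·174/56.1² = 0.8017.
2θ = 53.29° or 180° − 53.29° = 126.7°, so θ = 26.64° or 63.36°.
The larger angle is 63.36°.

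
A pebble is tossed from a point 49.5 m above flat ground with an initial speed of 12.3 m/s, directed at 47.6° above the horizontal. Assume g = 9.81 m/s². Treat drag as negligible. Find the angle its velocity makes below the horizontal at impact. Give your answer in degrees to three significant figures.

Horizontal component vₓ = 12.30 cos 47.6° = 8.294 m/s; vertical v_y0 = 12.30 sin 47.6° = 9.083 m/s.
Vertical motion (up positive, ground at y = 0): 4.905 t² − (9.083) t − 49.5 = 0, so t = (9.083 + √(9.083² + 2·9.81·49.5)) / 9.81 = (9.083 + 32.46) / 9.81 = 4.235 s.
At impact: v_y = v_y0 − g t = −32.46 m/s; vₓ = 8.294 m/s.
Angle below horizontal: arctan(|v_y|/vₓ) = arctan(32.46/8.294) = 75.67°.

75.7°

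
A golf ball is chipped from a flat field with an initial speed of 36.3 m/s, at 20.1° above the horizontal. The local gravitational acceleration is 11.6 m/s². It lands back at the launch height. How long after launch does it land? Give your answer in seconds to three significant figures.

vₓ = 36.30 cos 20.1° = 34.09 m/s; v_y0 = 36.30 sin 20.1° = 12.47 m/s.
Landing at launch height ⇒ T = 2 v_y0 / g = 2 × 12.47 / 11.6 = 2.151 s.

2.15 s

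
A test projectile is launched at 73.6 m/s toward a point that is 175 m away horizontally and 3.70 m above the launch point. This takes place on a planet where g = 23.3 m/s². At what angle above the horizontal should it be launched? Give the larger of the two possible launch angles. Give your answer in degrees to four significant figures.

65.26°

Trajectory: y = x tanθ − g x² (1 + tan²θ)/(2v₀²). With x = 175, y = 3.70, v₀ = 73.6, g = 23.3:
65.86 tan²θ − 175 tanθ + (69.56) = 0.
tanθ = [175 ± √(175² − 4 × 65.86 × (69.56))] / (2 × 65.86) = (175 ± 110.9) / 131.7, giving tanθ = 0.4866 or 2.170.
θ = 25.95° or 65.26°; the larger is 65.26°.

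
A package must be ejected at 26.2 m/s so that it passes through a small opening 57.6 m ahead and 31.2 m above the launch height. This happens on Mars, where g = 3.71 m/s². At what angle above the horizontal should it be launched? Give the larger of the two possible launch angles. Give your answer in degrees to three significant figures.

Trajectory: y = x tanθ − g x² (1 + tan²θ)/(2v₀²). With x = 57.6, y = 31.2, v₀ = 26.2, g = 3.71:
8.966 tan²θ − 57.6 tanθ + (40.17) = 0.
tanθ = [57.6 ± √(57.6² − 4 × 8.966 × (40.17))] / (2 × 8.966) = (57.6 ± 43.33) / 17.93, giving tanθ = 0.7959 or 5.629.
θ = 38.52° or 79.93°; the larger is 79.93°.

79.9°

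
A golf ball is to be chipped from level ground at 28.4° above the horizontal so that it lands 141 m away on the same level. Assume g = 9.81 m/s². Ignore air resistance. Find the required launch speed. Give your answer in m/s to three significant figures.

40.7 m/s

From R = (v₀² / g) sin 2θ: v₀ = √(gR / sin 2θ).
v₀ = √(9.81 × 141 / sin 56.80°) = √(1383 / 0.8368) = √1653.0 = 40.66 m/s.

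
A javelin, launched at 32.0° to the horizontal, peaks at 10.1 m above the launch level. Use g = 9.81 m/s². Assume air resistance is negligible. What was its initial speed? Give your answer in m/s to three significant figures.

At the peak v_y = 0, so v_y0 = √(2gH) = √(2 × 9.81 × 10.1) = 14.08 m/s.
v_y0 = v₀ sin θ ⇒ v₀ = 14.08 / sin 32.0° = 26.56 m/s.

26.6 m/s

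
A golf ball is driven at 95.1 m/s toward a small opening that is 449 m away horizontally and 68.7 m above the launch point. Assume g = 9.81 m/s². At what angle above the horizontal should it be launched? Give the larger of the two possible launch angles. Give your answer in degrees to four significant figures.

Trajectory: y = x tanθ − g x² (1 + tan²θ)/(2v₀²). With x = 449, y = 68.7, v₀ = 95.1, g = 9.81:
109.3 tan²θ − 449 tanθ + (178.0) = 0.
tanθ = [449 ± √(449² − 4 × 109.3 × (178.0))] / (2 × 109.3) = (449 ± 351.8) / 218.7, giving tanθ = 0.4447 or 3.662.
θ = 23.97° or 74.73°; the larger is 74.73°.

74.73°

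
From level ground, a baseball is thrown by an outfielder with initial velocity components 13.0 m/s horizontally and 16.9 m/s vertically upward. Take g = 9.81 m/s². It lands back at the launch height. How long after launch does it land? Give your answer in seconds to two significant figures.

3.4 s

It returns to y = 0 when t = 2 v_y0 / g = 2(16.90)/9.81 = 3.445 s.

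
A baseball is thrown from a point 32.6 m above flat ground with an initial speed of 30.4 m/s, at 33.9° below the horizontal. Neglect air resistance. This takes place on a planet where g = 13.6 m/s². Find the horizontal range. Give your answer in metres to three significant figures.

32.1 m

Resolve: vₓ = 30.40 cos 33.9° = 25.23 m/s and v_y0 = −16.96 m/s (downward).
Vertical motion (up positive, ground at y = 0): 6.800 t² − (−16.96) t − 32.6 = 0, so t = (−16.96 + √(16.96² + 2·13.6·32.6)) / 13.6 = (−16.96 + 34.27) / 13.6 = 1.273 s.
Horizontal distance: R = vₓ t = 25.23 × 1.273 = 32.12 m.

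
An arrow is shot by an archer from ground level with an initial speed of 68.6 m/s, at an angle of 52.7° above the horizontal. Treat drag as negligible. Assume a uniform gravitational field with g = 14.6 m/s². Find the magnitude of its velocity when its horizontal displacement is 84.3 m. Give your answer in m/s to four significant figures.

48.49 m/s

Resolve: vₓ = 68.60 cos 52.7° = 41.57 m/s and v_y0 = 68.60 sin 52.7° = 54.57 m/s.
Time to reach x = 84.3 m: t = x/vₓ = 84.3/41.57 = 2.028 s.
Vertical velocity there: v_y = v_y0 − g t = 54.57 − 14.6 × 2.028 = 24.96 m/s.
Speed: √(vₓ² + v_y²) = √(41.57² + 24.96²) = 48.49 m/s.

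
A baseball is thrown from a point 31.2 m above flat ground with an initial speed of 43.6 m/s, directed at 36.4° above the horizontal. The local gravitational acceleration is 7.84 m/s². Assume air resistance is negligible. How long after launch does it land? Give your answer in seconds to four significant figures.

7.642 s

vₓ = 43.60 cos 36.4° = 35.09 m/s; v_y0 = 43.60 sin 36.4° = 25.87 m/s.
Vertical motion (up positive, ground at y = 0): 3.920 t² − (25.87) t − 31.2 = 0, so t = (25.87 + √(25.87² + 2·7.84·31.2)) / 7.84 = (25.87 + 34.04) / 7.84 = 7.642 s.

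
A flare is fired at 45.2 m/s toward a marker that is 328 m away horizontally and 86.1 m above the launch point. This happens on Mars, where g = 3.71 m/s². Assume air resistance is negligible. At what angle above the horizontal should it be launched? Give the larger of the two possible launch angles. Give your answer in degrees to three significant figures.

Trajectory: y = x tanθ − g x² (1 + tan²θ)/(2v₀²). With x = 328, y = 86.1, v₀ = 45.2, g = 3.71:
97.68 tan²θ − 328 tanθ + (183.8) = 0.
tanθ = [328 ± √(328² − 4 × 97.68 × (183.8))] / (2 × 97.68) = (328 ± 189.1) / 195.4, giving tanθ = 0.7108 or 2.647.
θ = 35.40° or 69.30°; the larger is 69.30°.

69.3°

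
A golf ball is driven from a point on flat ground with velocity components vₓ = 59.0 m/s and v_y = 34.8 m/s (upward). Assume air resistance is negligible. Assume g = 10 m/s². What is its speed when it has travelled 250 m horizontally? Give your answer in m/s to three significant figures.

59.5 m/s

At x = 250 m, t = x/vₓ = 250/59.00 = 4.237 s.
Vertical velocity there: v_y = v_y0 − g t = 34.80 − 10.0 × 4.237 = −7.573 m/s.
Speed: √(vₓ² + v_y²) = √(59.00² + 7.573²) = 59.48 m/s.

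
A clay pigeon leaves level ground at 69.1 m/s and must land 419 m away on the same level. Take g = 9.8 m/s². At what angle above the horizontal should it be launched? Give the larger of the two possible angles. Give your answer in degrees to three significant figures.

60.3°

R = v₀² sin 2θ / g gives sin 2θ = gR/v₀² = 9.80·419/69.1² = 0.8600.
2θ = 59.31° or 180° − 59.31° = 120.7°, so θ = 29.66° or 60.34°.
The larger angle is 60.34°.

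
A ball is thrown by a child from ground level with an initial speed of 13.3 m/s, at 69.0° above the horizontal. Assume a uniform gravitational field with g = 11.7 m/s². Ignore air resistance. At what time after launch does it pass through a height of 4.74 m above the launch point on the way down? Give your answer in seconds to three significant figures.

Components: vₓ = 13.30 cos 69.0° = 4.766 m/s, v_y0 = 13.30 sin 69.0° = 12.42 m/s.
Require v_y0 t − ½ g t² = 4.74, i.e. 5.850 t² − 12.42 t + 4.74 = 0.
t = [12.42 ± √(12.42² − 2·11.7·4.74)] / 11.7 = (12.42 ± 6.577) / 11.7, so t = 0.4991 s or t = 1.623 s.
The descending-branch root is 1.623 s.

1.62 s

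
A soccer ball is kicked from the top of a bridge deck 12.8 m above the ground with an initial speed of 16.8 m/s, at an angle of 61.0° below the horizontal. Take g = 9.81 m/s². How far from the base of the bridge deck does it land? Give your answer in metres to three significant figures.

5.74 m

vₓ = 16.80 cos 61.0° = 8.145 m/s; v_y0 = −14.69 m/s (downward).
With up positive and y = 0 at the ground: y(t) = 12.8 + (−14.69) t − 4.905 t². Setting y = 0 and taking the positive root: t = [−14.69 + √(14.69² + 2·9.81·12.8)] / 9.81 = (−14.69 + 21.61) / 9.81 = 0.7051 s.
Horizontal distance: R = vₓ t = 8.145 × 0.7051 = 5.743 m.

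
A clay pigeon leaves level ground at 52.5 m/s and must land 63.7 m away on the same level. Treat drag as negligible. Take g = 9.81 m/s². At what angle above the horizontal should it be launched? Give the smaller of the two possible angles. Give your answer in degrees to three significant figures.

From R = (v₀²/g) sin 2θ: sin 2θ = 9.81 × 63.7 / 2756.2 = 0.2267.
2θ = 13.10° or 180° − 13.10° = 166.9°, so θ = 6.552° or 83.45°.
The smaller angle is 6.552°.

6.55°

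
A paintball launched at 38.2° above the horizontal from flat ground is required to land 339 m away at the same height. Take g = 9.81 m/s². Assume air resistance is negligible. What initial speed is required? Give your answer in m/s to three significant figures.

Level-ground range: R = v₀² sin(2θ)/g, so v₀ = √(gR / sin 2θ).
v₀ = √(9.81 × 339 / sin 76.40°) = √(3326 / 0.9720) = √3421.5 = 58.49 m/s.

58.5 m/s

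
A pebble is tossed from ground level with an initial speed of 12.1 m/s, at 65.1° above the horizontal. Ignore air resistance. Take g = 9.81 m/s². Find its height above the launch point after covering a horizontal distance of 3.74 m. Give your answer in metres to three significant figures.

5.41 m

Resolve: vₓ = 12.10 cos 65.1° = 5.095 m/s and v_y0 = 12.10 sin 65.1° = 10.98 m/s.
Time to reach x = 3.74 m: t = x/vₓ = 3.74/5.095 = 0.7341 s.
Height: y = v_y0 t − ½ g t² = 10.98 × 0.7341 − 4.905 × 0.7341² = 8.057 − 2.643 = 5.414 m.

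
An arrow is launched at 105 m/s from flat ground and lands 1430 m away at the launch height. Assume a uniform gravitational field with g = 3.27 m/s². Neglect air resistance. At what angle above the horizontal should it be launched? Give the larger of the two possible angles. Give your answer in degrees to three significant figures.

Level-ground range R = v₀² sin(2θ)/g ⇒ sin(2θ) = gR/v₀² = 3.27 × 1430 / 105² = 0.4241.
2θ = 25.10° or 180° − 25.10° = 154.9°, so θ = 12.55° or 77.45°.
The larger angle is 77.45°.

77.5°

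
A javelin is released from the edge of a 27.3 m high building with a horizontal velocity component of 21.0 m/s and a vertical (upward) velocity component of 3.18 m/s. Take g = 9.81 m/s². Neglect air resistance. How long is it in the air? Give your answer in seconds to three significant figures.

2.71 s

Vertical motion (up positive, ground at y = 0): 4.905 t² − (3.180) t − 27.3 = 0, so t = (3.180 + √(3.180² + 2·9.81·27.3)) / 9.81 = (3.180 + 23.36) / 9.81 = 2.706 s.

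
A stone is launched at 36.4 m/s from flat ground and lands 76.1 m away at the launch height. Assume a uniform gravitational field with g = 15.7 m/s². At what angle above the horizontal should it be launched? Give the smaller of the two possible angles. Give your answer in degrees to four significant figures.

32.19°

R = v₀² sin 2θ / g gives sin 2θ = gR/v₀² = 15.7·76.1/36.4² = 0.9017.
2θ = 64.39° or 180° − 64.39° = 115.6°, so θ = 32.19° or 57.81°.
The smaller angle is 32.19°.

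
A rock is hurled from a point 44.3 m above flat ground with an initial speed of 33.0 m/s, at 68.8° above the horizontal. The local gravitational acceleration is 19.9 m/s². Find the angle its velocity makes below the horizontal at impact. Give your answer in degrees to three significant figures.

Horizontal component vₓ = 33.00 cos 68.8° = 11.93 m/s; vertical v_y0 = 33.00 sin 68.8° = 30.77 m/s.
Vertical motion (up positive, ground at y = 0): 9.950 t² − (30.77) t − 44.3 = 0, so t = (30.77 + √(30.77² + 2·19.9·44.3)) / 19.9 = (30.77 + 52.06) / 19.9 = 4.162 s.
At impact: v_y = v_y0 − g t = −52.06 m/s; vₓ = 11.93 m/s.
Angle below horizontal: arctan(|v_y|/vₓ) = arctan(52.06/11.93) = 77.09°.

77.1°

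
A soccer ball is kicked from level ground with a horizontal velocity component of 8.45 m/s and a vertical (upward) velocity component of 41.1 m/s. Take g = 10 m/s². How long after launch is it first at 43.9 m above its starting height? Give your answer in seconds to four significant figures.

1.262 s

Height y(t) = 41.10 t − 5.000 t² = 43.9 gives 5.000 t² − 41.10 t + 43.9 = 0.
t = [41.10 ± √(41.10² − 2·10.0·43.9)] / 10.0 = (41.10 ± 28.48) / 10.0, so t = 1.262 s or t = 6.958 s.
The first (ascending) time is 1.262 s.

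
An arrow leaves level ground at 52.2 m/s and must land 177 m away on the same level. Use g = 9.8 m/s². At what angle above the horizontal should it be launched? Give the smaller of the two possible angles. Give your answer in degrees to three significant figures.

19.8°

R = v₀² sin 2θ / g gives sin 2θ = gR/v₀² = 9.80·177/52.2² = 0.6366.
2θ = 39.54° or 180° − 39.54° = 140.5°, so θ = 19.77° or 70.23°.
The smaller angle is 19.77°.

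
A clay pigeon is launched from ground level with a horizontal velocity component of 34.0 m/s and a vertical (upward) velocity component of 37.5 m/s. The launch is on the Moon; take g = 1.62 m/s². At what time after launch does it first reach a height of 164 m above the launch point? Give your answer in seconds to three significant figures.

4.89 s

Set y = v_y0 t − ½ g t² = 164: 0.8100 t² − 37.50 t + 164 = 0.
t = [37.50 ± √(37.50² − 2·1.62·164)] / 1.62 = (37.50 ± 29.58) / 1.62, so t = 4.890 s or t = 41.41 s.
The first (ascending) time is 4.890 s.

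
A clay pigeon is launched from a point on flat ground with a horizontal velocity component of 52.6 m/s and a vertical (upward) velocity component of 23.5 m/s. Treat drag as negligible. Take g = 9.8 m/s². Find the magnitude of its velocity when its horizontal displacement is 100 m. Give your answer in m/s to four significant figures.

52.82 m/s

x = vₓ t ⇒ t = 100/52.60 = 1.901 s.
Vertical velocity there: v_y = v_y0 − g t = 23.50 − 9.80 × 1.901 = 4.869 m/s.
Speed: √(vₓ² + v_y²) = √(52.60² + 4.869²) = 52.82 m/s.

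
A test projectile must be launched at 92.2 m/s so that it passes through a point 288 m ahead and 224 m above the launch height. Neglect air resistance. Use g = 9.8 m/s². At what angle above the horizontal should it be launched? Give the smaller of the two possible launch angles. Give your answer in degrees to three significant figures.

49.5°

Trajectory: y = x tanθ − g x² (1 + tan²θ)/(2v₀²). With x = 288, y = 224, v₀ = 92.2, g = 9.80:
47.81 tan²θ − 288 tanθ + (271.8) = 0.
tanθ = [288 ± √(288² − 4 × 47.81 × (271.8))] / (2 × 47.81) = (288 ± 176.0) / 95.62, giving tanθ = 1.172 or 4.852.
θ = 49.52° or 78.35°; the smaller is 49.52°.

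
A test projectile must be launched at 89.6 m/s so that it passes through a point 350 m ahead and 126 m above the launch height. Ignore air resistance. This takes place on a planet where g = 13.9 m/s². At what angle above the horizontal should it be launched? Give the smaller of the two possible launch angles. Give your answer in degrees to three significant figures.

42.6°

Trajectory: y = x tanθ − g x² (1 + tan²θ)/(2v₀²). With x = 350, y = 126, v₀ = 89.6, g = 13.9:
106.0 tan²θ − 350 tanθ + (232.0) = 0.
tanθ = [350 ± √(350² − 4 × 106.0 × (232.0))] / (2 × 106.0) = (350 ± 155.1) / 212.1, giving tanθ = 0.9188 or 2.382.
θ = 42.58° or 67.22°; the smaller is 42.58°.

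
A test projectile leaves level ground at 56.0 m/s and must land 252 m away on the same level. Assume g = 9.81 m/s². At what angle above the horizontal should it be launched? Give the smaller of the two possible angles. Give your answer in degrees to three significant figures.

R = v₀² sin 2θ / g gives sin 2θ = gR/v₀² = 9.81·252/56.0² = 0.7883.
2θ = 52.03° or 180° − 52.03° = 128.0°, so θ = 26.01° or 63.99°.
The smaller angle is 26.01°.

26.0°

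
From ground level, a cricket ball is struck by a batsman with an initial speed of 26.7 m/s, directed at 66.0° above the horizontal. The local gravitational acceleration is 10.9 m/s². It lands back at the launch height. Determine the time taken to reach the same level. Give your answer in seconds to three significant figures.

4.48 s

Components: vₓ = 26.70 cos 66.0° = 10.86 m/s, v_y0 = 26.70 sin 66.0° = 24.39 m/s.
It returns to y = 0 when t = 2 v_y0 / g = 2(24.39)/10.9 = 4.476 s.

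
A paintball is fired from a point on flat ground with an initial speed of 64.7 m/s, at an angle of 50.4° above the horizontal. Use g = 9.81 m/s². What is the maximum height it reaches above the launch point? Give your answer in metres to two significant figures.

130 m

Resolve: vₓ = 64.70 cos 50.4° = 41.24 m/s and v_y0 = 64.70 sin 50.4° = 49.85 m/s.
Maximum height: H = v_y0² / (2g) = 49.85² / (2 × 9.81) = 126.7 m.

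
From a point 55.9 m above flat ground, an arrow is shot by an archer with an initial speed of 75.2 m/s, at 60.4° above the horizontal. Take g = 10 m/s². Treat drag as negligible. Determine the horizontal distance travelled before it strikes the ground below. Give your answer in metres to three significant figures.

Components: vₓ = 75.20 cos 60.4° = 37.14 m/s, v_y0 = 75.20 sin 60.4° = 65.39 m/s.
Vertical motion (up positive, ground at y = 0): 5.000 t² − (65.39) t − 55.9 = 0, so t = (65.39 + √(65.39² + 2·10.0·55.9)) / 10.0 = (65.39 + 73.44) / 10.0 = 13.88 s.
Horizontal distance: R = vₓ t = 37.14 × 13.88 = 515.7 m.

516 m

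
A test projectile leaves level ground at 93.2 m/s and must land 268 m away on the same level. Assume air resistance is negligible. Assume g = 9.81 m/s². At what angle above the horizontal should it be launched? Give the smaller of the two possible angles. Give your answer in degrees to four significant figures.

R = v₀² sin 2θ / g gives sin 2θ = gR/v₀² = 9.81·268/93.2² = 0.3027.
2θ = 17.62° or 180° − 17.62° = 162.4°, so θ = 8.809° or 81.19°.
The smaller angle is 8.809°.

8.809°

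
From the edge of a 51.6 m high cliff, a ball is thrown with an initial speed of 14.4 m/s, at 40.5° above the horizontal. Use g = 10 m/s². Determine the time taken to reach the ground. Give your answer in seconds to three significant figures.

4.28 s

vₓ = 14.40 cos 40.5° = 10.95 m/s; v_y0 = 14.40 sin 40.5° = 9.352 m/s.
Vertical motion (up positive, ground at y = 0): 5.000 t² − (9.352) t − 51.6 = 0, so t = (9.352 + √(9.352² + 2·10.0·51.6)) / 10.0 = (9.352 + 33.46) / 10.0 = 4.281 s.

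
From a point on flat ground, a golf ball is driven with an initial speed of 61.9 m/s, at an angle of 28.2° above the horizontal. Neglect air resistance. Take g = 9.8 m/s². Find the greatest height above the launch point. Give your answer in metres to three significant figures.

vₓ = 61.90 cos 28.2° = 54.55 m/s; v_y0 = 61.90 sin 28.2° = 29.25 m/s.
Maximum height: H = v_y0² / (2g) = 29.25² / (2 × 9.80) = 43.65 m.

43.7 m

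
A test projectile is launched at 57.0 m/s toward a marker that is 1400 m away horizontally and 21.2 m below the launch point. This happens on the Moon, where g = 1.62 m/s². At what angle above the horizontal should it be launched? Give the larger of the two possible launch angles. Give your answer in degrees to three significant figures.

Trajectory: y = x tanθ − g x² (1 + tan²θ)/(2v₀²). With x = 1400, y = −21.2, v₀ = 57.0, g = 1.62:
488.6 tan²θ − 1400 tanθ + (467.4) = 0.
tanθ = [1400 ± √(1400² − 4 × 488.6 × (467.4))] / (2 × 488.6) = (1400 ± 1023) / 977.3, giving tanθ = 0.3859 or 2.479.
θ = 21.10° or 68.03°; the larger is 68.03°.

68.0°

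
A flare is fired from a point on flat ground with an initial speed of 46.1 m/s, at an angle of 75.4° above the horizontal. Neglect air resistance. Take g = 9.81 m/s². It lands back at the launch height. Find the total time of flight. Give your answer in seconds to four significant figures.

9.095 s

Horizontal component vₓ = 46.10 cos 75.4° = 11.62 m/s; vertical v_y0 = 46.10 sin 75.4° = 44.61 m/s.
Landing at launch height ⇒ T = 2 v_y0 / g = 2 × 44.61 / 9.81 = 9.095 s.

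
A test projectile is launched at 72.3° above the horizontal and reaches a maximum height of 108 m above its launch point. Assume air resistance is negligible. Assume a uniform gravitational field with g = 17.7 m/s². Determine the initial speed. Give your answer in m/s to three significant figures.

At the peak v_y = 0, so v_y0 = √(2gH) = √(2 × 17.7 × 108) = 61.83 m/s.
v_y0 = v₀ sin θ ⇒ v₀ = 61.83 / sin 72.3° = 64.90 m/s.

64.9 m/s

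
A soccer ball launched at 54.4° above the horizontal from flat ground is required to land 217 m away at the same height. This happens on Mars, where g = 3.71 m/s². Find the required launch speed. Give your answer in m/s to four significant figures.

From R = (v₀² / g) sin 2θ: v₀ = √(gR / sin 2θ).
v₀ = √(3.71 × 217 / sin 108.8°) = √(805.1 / 0.9466) = √850.44 = 29.16 m/s.

29.16 m/s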